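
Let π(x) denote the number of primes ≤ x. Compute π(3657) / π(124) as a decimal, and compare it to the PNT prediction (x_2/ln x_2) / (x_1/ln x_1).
π(3657)/π(124) = 510/30 ≈ 17.0000;  PNT prediction ≈ 17.3272.

π(124) = 30 and π(3657) = 510, so π(3657)/π(124) ≈ 17.0000. The PNT-predicted ratio is (3657/ln(3657)) / (124/ln(124)) ≈ 17.3272. The two agree to within a few percent, as expected.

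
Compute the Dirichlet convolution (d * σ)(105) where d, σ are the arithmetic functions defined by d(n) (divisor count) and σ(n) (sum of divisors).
(d * σ)(105) = 480

Divisors of 105: [1, 3, 5, 7, 15, 21, 35, 105]. For each d | 105:
  d = 1: d(1) · σ(105/1) = 1 · 192 = 192
  d = 3: d(3) · σ(105/3) = 2 · 48 = 96
  d = 5: d(5) · σ(105/5) = 2 · 32 = 64
  d = 7: d(7) · σ(105/7) = 2 · 24 = 48
  d = 15: d(15) · σ(105/15) = 4 · 8 = 32
  d = 21: d(21) · σ(105/21) = 4 · 6 = 24
  d = 35: d(35) · σ(105/35) = 4 · 4 = 16
  d = 105: d(105) · σ(105/105) = 8 · 1 = 8
Summing: (d * σ)(105) = 192 + 96 + 64 + 48 + 32 + 24 + 16 + 8 = 480.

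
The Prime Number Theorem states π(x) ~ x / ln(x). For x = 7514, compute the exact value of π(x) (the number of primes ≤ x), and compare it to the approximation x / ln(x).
π(7514) = 951;  x/ln(x) ≈ 841.95;  relative error ≈ 11.47%.

Directly count primes up to 7514: π(7514) = 951. The PNT approximation gives 7514/ln(7514) ≈ 7514/8.92452 ≈ 841.95. Relative error (π(x) − x/ln(x)) / π(x) ≈ 11.47%; the approximation is known to undercount slightly (Li(x) is a better estimate).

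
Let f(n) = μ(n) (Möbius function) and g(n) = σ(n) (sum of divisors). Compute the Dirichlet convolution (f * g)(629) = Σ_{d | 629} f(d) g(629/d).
(μ * σ)(629) = 629

Divisors of 629: [1, 17, 37, 629]. For each d | 629:
  d = 1: μ(1) · σ(629/1) = 1 · 684 = 684
  d = 17: μ(17) · σ(629/17) = -1 · 38 = -38
  d = 37: μ(37) · σ(629/37) = -1 · 18 = -18
  d = 629: μ(629) · σ(629/629) = 1 · 1 = 1
Summing: (μ * σ)(629) = 684 + -38 + -18 + 1 = 629.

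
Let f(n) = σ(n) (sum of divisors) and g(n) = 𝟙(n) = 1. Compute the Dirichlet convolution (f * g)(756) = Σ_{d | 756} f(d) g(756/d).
(σ * 𝟙)(756) = 5742

Divisors of 756: [1, 2, 3, 4, 6, 7, 9, 12, 14, 18, 21, 27, 28, 36, 42, 54, 63, 84, 108, 126, 189, 252, 378, 756]. For each d | 756:
  d = 1: σ(1) · 𝟙(756/1) = 1 · 1 = 1
  d = 2: σ(2) · 𝟙(756/2) = 3 · 1 = 3
  d = 3: σ(3) · 𝟙(756/3) = 4 · 1 = 4
  d = 4: σ(4) · 𝟙(756/4) = 7 · 1 = 7
  d = 6: σ(6) · 𝟙(756/6) = 12 · 1 = 12
  d = 7: σ(7) · 𝟙(756/7) = 8 · 1 = 8
  d = 9: σ(9) · 𝟙(756/9) = 13 · 1 = 13
  d = 12: σ(12) · 𝟙(756/12) = 28 · 1 = 28
  d = 14: σ(14) · 𝟙(756/14) = 24 · 1 = 24
  d = 18: σ(18) · 𝟙(756/18) = 39 · 1 = 39
  d = 21: σ(21) · 𝟙(756/21) = 32 · 1 = 32
  d = 27: σ(27) · 𝟙(756/27) = 40 · 1 = 40
  d = 28: σ(28) · 𝟙(756/28) = 56 · 1 = 56
  d = 36: σ(36) · 𝟙(756/36) = 91 · 1 = 91
  d = 42: σ(42) · 𝟙(756/42) = 96 · 1 = 96
  d = 54: σ(54) · 𝟙(756/54) = 120 · 1 = 120
  d = 63: σ(63) · 𝟙(756/63) = 104 · 1 = 104
  d = 84: σ(84) · 𝟙(756/84) = 224 · 1 = 224
  d = 108: σ(108) · 𝟙(756/108) = 280 · 1 = 280
  d = 126: σ(126) · 𝟙(756/126) = 312 · 1 = 312
  d = 189: σ(189) · 𝟙(756/189) = 320 · 1 = 320
  d = 252: σ(252) · 𝟙(756/252) = 728 · 1 = 728
  d = 378: σ(378) · 𝟙(756/378) = 960 · 1 = 960
  d = 756: σ(756) · 𝟙(756/756) = 2240 · 1 = 2240
Summing: (σ * 𝟙)(756) = 1 + 3 + 4 + 7 + 12 + 8 + 13 + 28 + 24 + 39 + 32 + 40 + 56 + 91 + 96 + 120 + 104 + 224 + 280 + 312 + 320 + 728 + 960 + 2240 = 5742.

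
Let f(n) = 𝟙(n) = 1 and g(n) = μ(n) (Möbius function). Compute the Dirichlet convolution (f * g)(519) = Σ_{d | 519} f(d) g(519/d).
(𝟙 * μ)(519) = 0

Divisors of 519: [1, 3, 173, 519]. For each d | 519:
  d = 1: 𝟙(1) · μ(519/1) = 1 · 1 = 1
  d = 3: 𝟙(3) · μ(519/3) = 1 · -1 = -1
  d = 173: 𝟙(173) · μ(519/173) = 1 · -1 = -1
  d = 519: 𝟙(519) · μ(519/519) = 1 · 1 = 1
Summing: (𝟙 * μ)(519) = 1 + -1 + -1 + 1 = 0.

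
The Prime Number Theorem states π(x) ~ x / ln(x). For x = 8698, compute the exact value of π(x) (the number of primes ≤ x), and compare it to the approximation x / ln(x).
π(8698) = 1083;  x/ln(x) ≈ 958.90;  relative error ≈ 11.46%.

Directly count primes up to 8698: π(8698) = 1083. The PNT approximation gives 8698/ln(8698) ≈ 8698/9.07085 ≈ 958.90. Relative error (π(x) − x/ln(x)) / π(x) ≈ 11.46%; the approximation is known to undercount slightly (Li(x) is a better estimate).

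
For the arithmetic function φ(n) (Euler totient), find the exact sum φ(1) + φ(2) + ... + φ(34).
Σ_{n ≤ 34} φ(n) = 360

Compute φ(n) for each 1 ≤ n ≤ 34: φ(1) = 1, φ(2) = 1, φ(3) = 2, φ(4) = 2, φ(5) = 4, φ(6) = 2, φ(7) = 6, φ(8) = 4, φ(9) = 6, φ(10) = 4, φ(11) = 10, φ(12) = 4, φ(13) = 12, φ(14) = 6, φ(15) = 8, φ(16) = 8, φ(17) = 16, φ(18) = 6, φ(19) = 18, φ(20) = 8, φ(21) = 12, φ(22) = 10, φ(23) = 22, φ(24) = 8, φ(25) = 20, φ(26) = 12, φ(27) = 18, φ(28) = 12, φ(29) = 28, φ(30) = 8, φ(31) = 30, φ(32) = 16, φ(33) = 20, φ(34) = 16. Summing all 34 values: 360. (Average order: Σ_{n ≤ x} φ(n) ~ (3/π²) x². For x = 34, (3/π²)·34² ≈ 351.38.)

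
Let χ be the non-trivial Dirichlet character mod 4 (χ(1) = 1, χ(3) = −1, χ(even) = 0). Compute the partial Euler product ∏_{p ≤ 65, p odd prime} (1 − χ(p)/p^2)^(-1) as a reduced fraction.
∏ = 41649646786025278187758845901/45453901250007819878400000000

The odd primes p ≤ 65 are [3, 5, 7, 11, 13, 17, 19, 23, 29, 31, 37, 41, 43, 47, 53, 59, 61]. For each, χ(p) = 1 if p ≡ 1 mod 4, χ(p) = −1 if p ≡ 3 mod 4. Taking (1 − χ(p)/p^2)^(-1) = p^2/(p^2 − χ(p)): (1 − (-1)/3^2)^(-1) · (1 − (1)/5^2)^(-1) · (1 − (-1)/7^2)^(-1) · (1 − (-1)/11^2)^(-1) · (1 − (1)/13^2)^(-1) · (1 − (1)/17^2)^(-1) · (1 − (-1)/19^2)^(-1) · (1 − (-1)/23^2)^(-1) · (1 − (1)/29^2)^(-1) · (1 − (-1)/31^2)^(-1) · (1 − (1)/37^2)^(-1) · (1 − (1)/41^2)^(-1) · (1 − (-1)/43^2)^(-1) · (1 − (-1)/47^2)^(-1) · (1 − (1)/53^2)^(-1) · (1 − (-1)/59^2)^(-1) · (1 − (1)/61^2)^(-1) = 41649646786025278187758845901/45453901250007819878400000000.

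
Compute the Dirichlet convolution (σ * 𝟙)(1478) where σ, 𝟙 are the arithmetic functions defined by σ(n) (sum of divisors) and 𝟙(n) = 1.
(σ * 𝟙)(1478) = 2964

Divisors of 1478: [1, 2, 739, 1478]. For each d | 1478:
  d = 1: σ(1) · 𝟙(1478/1) = 1 · 1 = 1
  d = 2: σ(2) · 𝟙(1478/2) = 3 · 1 = 3
  d = 739: σ(739) · 𝟙(1478/739) = 740 · 1 = 740
  d = 1478: σ(1478) · 𝟙(1478/1478) = 2220 · 1 = 2220
Summing: (σ * 𝟙)(1478) = 1 + 3 + 740 + 2220 = 2964.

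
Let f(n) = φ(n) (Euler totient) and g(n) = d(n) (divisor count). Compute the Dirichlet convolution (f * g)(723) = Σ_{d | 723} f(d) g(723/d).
(φ * d)(723) = 968

Divisors of 723: [1, 3, 241, 723]. For each d | 723:
  d = 1: φ(1) · d(723/1) = 1 · 4 = 4
  d = 3: φ(3) · d(723/3) = 2 · 2 = 4
  d = 241: φ(241) · d(723/241) = 240 · 2 = 480
  d = 723: φ(723) · d(723/723) = 480 · 1 = 480
Summing: (φ * d)(723) = 4 + 4 + 480 + 480 = 968.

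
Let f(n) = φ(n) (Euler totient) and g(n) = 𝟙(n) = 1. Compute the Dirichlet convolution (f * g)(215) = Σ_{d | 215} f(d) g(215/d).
(φ * 𝟙)(215) = 215

Divisors of 215: [1, 5, 43, 215]. For each d | 215:
  d = 1: φ(1) · 𝟙(215/1) = 1 · 1 = 1
  d = 5: φ(5) · 𝟙(215/5) = 4 · 1 = 4
  d = 43: φ(43) · 𝟙(215/43) = 42 · 1 = 42
  d = 215: φ(215) · 𝟙(215/215) = 168 · 1 = 168
Summing: (φ * 𝟙)(215) = 1 + 4 + 42 + 168 = 215.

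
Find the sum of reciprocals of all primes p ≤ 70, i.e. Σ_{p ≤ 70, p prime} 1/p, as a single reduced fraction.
Σ 1/p = 13585328068403621603022853/7858321551080267055879090

π(70) = 19, so the primes ≤ 70 are [2, 3, 5, 7, 11, 13, 17, 19, 23, 29, 31, 37, 41, 43, 47, 53, 59, 61, 67]. Summing 1/p over these primes: 13585328068403621603022853/7858321551080267055879090 ≈ 1.7288. Mertens estimate ln ln(70) + 0.2615 ≈ 1.7081.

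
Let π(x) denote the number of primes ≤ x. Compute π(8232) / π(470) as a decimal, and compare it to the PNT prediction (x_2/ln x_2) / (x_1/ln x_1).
π(8232)/π(470) = 1032/91 ≈ 11.3407;  PNT prediction ≈ 11.9529.

π(470) = 91 and π(8232) = 1032, so π(8232)/π(470) ≈ 11.3407. The PNT-predicted ratio is (8232/ln(8232)) / (470/ln(470)) ≈ 11.9529. The two agree to within a few percent, as expected.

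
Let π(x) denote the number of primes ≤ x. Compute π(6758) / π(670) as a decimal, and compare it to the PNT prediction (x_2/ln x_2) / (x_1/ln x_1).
π(6758)/π(670) = 869/121 ≈ 7.1818;  PNT prediction ≈ 7.4430.

π(670) = 121 and π(6758) = 869, so π(6758)/π(670) ≈ 7.1818. The PNT-predicted ratio is (6758/ln(6758)) / (670/ln(670)) ≈ 7.4430. The two agree to within a few percent, as expected.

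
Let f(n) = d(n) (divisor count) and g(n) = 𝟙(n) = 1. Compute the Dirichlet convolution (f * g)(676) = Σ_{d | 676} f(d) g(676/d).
(d * 𝟙)(676) = 36

Divisors of 676: [1, 2, 4, 13, 26, 52, 169, 338, 676]. For each d | 676:
  d = 1: d(1) · 𝟙(676/1) = 1 · 1 = 1
  d = 2: d(2) · 𝟙(676/2) = 2 · 1 = 2
  d = 4: d(4) · 𝟙(676/4) = 3 · 1 = 3
  d = 13: d(13) · 𝟙(676/13) = 2 · 1 = 2
  d = 26: d(26) · 𝟙(676/26) = 4 · 1 = 4
  d = 52: d(52) · 𝟙(676/52) = 6 · 1 = 6
  d = 169: d(169) · 𝟙(676/169) = 3 · 1 = 3
  d = 338: d(338) · 𝟙(676/338) = 6 · 1 = 6
  d = 676: d(676) · 𝟙(676/676) = 9 · 1 = 9
Summing: (d * 𝟙)(676) = 1 + 2 + 3 + 2 + 4 + 6 + 3 + 6 + 9 = 36.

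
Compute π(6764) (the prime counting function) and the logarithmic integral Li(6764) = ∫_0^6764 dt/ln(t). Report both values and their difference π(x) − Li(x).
π(6764) = 871;  Li(6764) ≈ 887.62;  π(x) − Li(x) ≈ -16.62.

Direct count of primes ≤ 6764 gives π(6764) = 871. Numerical evaluation of the logarithmic integral gives Li(6764) ≈ 887.62. The difference π(x) − Li(x) ≈ -16.62 is typically negative for small/moderate x (Li(x) overestimates), though Littlewood's theorem shows this sign changes infinitely often.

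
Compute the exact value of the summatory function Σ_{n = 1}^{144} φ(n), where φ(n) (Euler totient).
Σ_{n ≤ 144} φ(n) = 6330

Compute φ(n) for each 1 ≤ n ≤ 144: φ(1) = 1, φ(2) = 1, φ(3) = 2, φ(4) = 2, φ(5) = 4, φ(6) = 2, φ(7) = 6, φ(8) = 4, φ(9) = 6, φ(10) = 4, φ(11) = 10, φ(12) = 4, φ(13) = 12, φ(14) = 6, φ(15) = 8, φ(16) = 8, φ(17) = 16, φ(18) = 6, φ(19) = 18, φ(20) = 8, φ(21) = 12, φ(22) = 10, φ(23) = 22, φ(24) = 8, φ(25) = 20, φ(26) = 12, φ(27) = 18, φ(28) = 12, φ(29) = 28, φ(30) = 8, φ(31) = 30, φ(32) = 16, φ(33) = 20, φ(34) = 16, φ(35) = 24, φ(36) = 12, φ(37) = 36, φ(38) = 18, φ(39) = 24, φ(40) = 16, φ(41) = 40, φ(42) = 12, φ(43) = 42, φ(44) = 20, φ(45) = 24, φ(46) = 22, φ(47) = 46, φ(48) = 16, φ(49) = 42, φ(50) = 20, φ(51) = 32, φ(52) = 24, φ(53) = 52, φ(54) = 18, φ(55) = 40, φ(56) = 24, φ(57) = 36, φ(58) = 28, φ(59) = 58, φ(60) = 16, φ(61) = 60, φ(62) = 30, φ(63) = 36, φ(64) = 32, φ(65) = 48, φ(66) = 20, φ(67) = 66, φ(68) = 32, φ(69) = 44, φ(70) = 24, φ(71) = 70, φ(72) = 24, φ(73) = 72, φ(74) = 36, φ(75) = 40, φ(76) = 36, φ(77) = 60, φ(78) = 24, φ(79) = 78, φ(80) = 32, φ(81) = 54, φ(82) = 40, φ(83) = 82, φ(84) = 24, φ(85) = 64, φ(86) = 42, φ(87) = 56, φ(88) = 40, φ(89) = 88, φ(90) = 24, φ(91) = 72, φ(92) = 44, φ(93) = 60, φ(94) = 46, φ(95) = 72, φ(96) = 32, φ(97) = 96, φ(98) = 42, φ(99) = 60, φ(100) = 40, φ(101) = 100, φ(102) = 32, φ(103) = 102, φ(104) = 48, φ(105) = 48, φ(106) = 52, φ(107) = 106, φ(108) = 36, φ(109) = 108, φ(110) = 40, φ(111) = 72, φ(112) = 48, φ(113) = 112, φ(114) = 36, φ(115) = 88, φ(116) = 56, φ(117) = 72, φ(118) = 58, φ(119) = 96, φ(120) = 32, φ(121) = 110, φ(122) = 60, φ(123) = 80, φ(124) = 60, φ(125) = 100, φ(126) = 36, φ(127) = 126, φ(128) = 64, φ(129) = 84, φ(130) = 48, φ(131) = 130, φ(132) = 40, φ(133) = 108, φ(134) = 66, φ(135) = 72, φ(136) = 64, φ(137) = 136, φ(138) = 44, φ(139) = 138, φ(140) = 48, φ(141) = 92, φ(142) = 70, φ(143) = 120, φ(144) = 48. Summing all 144 values: 6330. (Average order: Σ_{n ≤ x} φ(n) ~ (3/π²) x². For x = 144, (3/π²)·144² ≈ 6302.99.)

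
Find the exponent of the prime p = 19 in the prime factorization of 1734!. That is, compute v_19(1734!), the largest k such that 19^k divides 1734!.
v_19(1734!) = 95

Legendre's formula: v_p(n!) = Σ_{k ≥ 1} ⌊n / p^k⌋. For p = 19, n = 1734, the terms are:
  ⌊1734/19^1⌋ = ⌊1734/19⌋ = 91
  ⌊1734/19^2⌋ = ⌊1734/361⌋ = 4
(the next term ⌊1734/19^3⌋ = 0, terminating the sum). Summing: v_19(1734!) = 91 + 4 = 95.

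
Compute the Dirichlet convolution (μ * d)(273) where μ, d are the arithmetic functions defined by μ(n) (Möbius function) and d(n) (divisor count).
(μ * d)(273) = 1

Divisors of 273: [1, 3, 7, 13, 21, 39, 91, 273]. For each d | 273:
  d = 1: μ(1) · d(273/1) = 1 · 8 = 8
  d = 3: μ(3) · d(273/3) = -1 · 4 = -4
  d = 7: μ(7) · d(273/7) = -1 · 4 = -4
  d = 13: μ(13) · d(273/13) = -1 · 4 = -4
  d = 21: μ(21) · d(273/21) = 1 · 2 = 2
  d = 39: μ(39) · d(273/39) = 1 · 2 = 2
  d = 91: μ(91) · d(273/91) = 1 · 2 = 2
  d = 273: μ(273) · d(273/273) = -1 · 1 = -1
Summing: (μ * d)(273) = 8 + -4 + -4 + -4 + 2 + 2 + 2 + -1 = 1.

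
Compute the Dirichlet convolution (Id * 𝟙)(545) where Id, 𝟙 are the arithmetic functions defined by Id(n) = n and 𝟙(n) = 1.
(Id * 𝟙)(545) = 660

Divisors of 545: [1, 5, 109, 545]. For each d | 545:
  d = 1: Id(1) · 𝟙(545/1) = 1 · 1 = 1
  d = 5: Id(5) · 𝟙(545/5) = 5 · 1 = 5
  d = 109: Id(109) · 𝟙(545/109) = 109 · 1 = 109
  d = 545: Id(545) · 𝟙(545/545) = 545 · 1 = 545
Summing: (Id * 𝟙)(545) = 1 + 5 + 109 + 545 = 660.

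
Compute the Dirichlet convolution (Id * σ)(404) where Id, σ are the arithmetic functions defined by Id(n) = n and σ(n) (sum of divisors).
(Id * σ)(404) = 3451

Divisors of 404: [1, 2, 4, 101, 202, 404]. For each d | 404:
  d = 1: Id(1) · σ(404/1) = 1 · 714 = 714
  d = 2: Id(2) · σ(404/2) = 2 · 306 = 612
  d = 4: Id(4) · σ(404/4) = 4 · 102 = 408
  d = 101: Id(101) · σ(404/101) = 101 · 7 = 707
  d = 202: Id(202) · σ(404/202) = 202 · 3 = 606
  d = 404: Id(404) · σ(404/404) = 404 · 1 = 404
Summing: (Id * σ)(404) = 714 + 612 + 408 + 707 + 606 + 404 = 3451.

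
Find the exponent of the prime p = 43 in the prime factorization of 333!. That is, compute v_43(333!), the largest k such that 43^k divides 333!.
v_43(333!) = 7

Legendre's formula: v_p(n!) = Σ_{k ≥ 1} ⌊n / p^k⌋. For p = 43, n = 333, the terms are:
  ⌊333/43^1⌋ = ⌊333/43⌋ = 7
(the next term ⌊333/43^2⌋ = 0, terminating the sum). Summing: v_43(333!) = 7 = 7.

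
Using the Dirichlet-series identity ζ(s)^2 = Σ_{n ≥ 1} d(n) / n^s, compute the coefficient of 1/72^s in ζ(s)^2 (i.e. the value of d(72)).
d(72) = 12

ζ(s)^2 = (Σ 1/m^s)(Σ 1/k^s). The coefficient of 1/n^s in the product is the number of ordered pairs (m, k) with mk = n, which equals d(n). For n = 72, divisors are [1, 2, 3, 4, 6, 8, 9, 12, 18, 24, 36, 72], so d(72) = 12.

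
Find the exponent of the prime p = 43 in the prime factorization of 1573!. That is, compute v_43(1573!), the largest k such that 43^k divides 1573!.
v_43(1573!) = 36

Legendre's formula: v_p(n!) = Σ_{k ≥ 1} ⌊n / p^k⌋. For p = 43, n = 1573, the terms are:
  ⌊1573/43^1⌋ = ⌊1573/43⌋ = 36
(the next term ⌊1573/43^2⌋ = 0, terminating the sum). Summing: v_43(1573!) = 36 = 36.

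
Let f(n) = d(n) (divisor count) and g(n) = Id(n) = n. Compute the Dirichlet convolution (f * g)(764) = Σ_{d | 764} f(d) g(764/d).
(d * Id)(764) = 2123

Divisors of 764: [1, 2, 4, 191, 382, 764]. For each d | 764:
  d = 1: d(1) · Id(764/1) = 1 · 764 = 764
  d = 2: d(2) · Id(764/2) = 2 · 382 = 764
  d = 4: d(4) · Id(764/4) = 3 · 191 = 573
  d = 191: d(191) · Id(764/191) = 2 · 4 = 8
  d = 382: d(382) · Id(764/382) = 4 · 2 = 8
  d = 764: d(764) · Id(764/764) = 6 · 1 = 6
Summing: (d * Id)(764) = 764 + 764 + 573 + 8 + 8 + 6 = 2123.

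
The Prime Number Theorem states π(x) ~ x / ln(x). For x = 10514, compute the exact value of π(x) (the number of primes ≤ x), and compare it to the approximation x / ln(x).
π(10514) = 1286;  x/ln(x) ≈ 1135.36;  relative error ≈ 11.71%.

Directly count primes up to 10514: π(10514) = 1286. The PNT approximation gives 10514/ln(10514) ≈ 10514/9.26046 ≈ 1135.36. Relative error (π(x) − x/ln(x)) / π(x) ≈ 11.71%; the approximation is known to undercount slightly (Li(x) is a better estimate).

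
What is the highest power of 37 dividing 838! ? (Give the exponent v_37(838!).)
v_37(838!) = 22

Legendre's formula: v_p(n!) = Σ_{k ≥ 1} ⌊n / p^k⌋. For p = 37, n = 838, the terms are:
  ⌊838/37^1⌋ = ⌊838/37⌋ = 22
(the next term ⌊838/37^2⌋ = 0, terminating the sum). Summing: v_37(838!) = 22 = 22.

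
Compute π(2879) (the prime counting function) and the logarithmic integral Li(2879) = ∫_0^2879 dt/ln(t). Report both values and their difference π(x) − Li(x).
π(2879) = 417;  Li(2879) ≈ 427.61;  π(x) − Li(x) ≈ -10.61.

Direct count of primes ≤ 2879 gives π(2879) = 417. Numerical evaluation of the logarithmic integral gives Li(2879) ≈ 427.61. The difference π(x) − Li(x) ≈ -10.61 is typically negative for small/moderate x (Li(x) overestimates), though Littlewood's theorem shows this sign changes infinitely often.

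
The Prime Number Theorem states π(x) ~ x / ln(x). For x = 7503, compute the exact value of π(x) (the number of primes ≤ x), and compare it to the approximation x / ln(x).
π(7503) = 950;  x/ln(x) ≈ 840.86;  relative error ≈ 11.49%.

Directly count primes up to 7503: π(7503) = 950. The PNT approximation gives 7503/ln(7503) ≈ 7503/8.92306 ≈ 840.86. Relative error (π(x) − x/ln(x)) / π(x) ≈ 11.49%; the approximation is known to undercount slightly (Li(x) is a better estimate).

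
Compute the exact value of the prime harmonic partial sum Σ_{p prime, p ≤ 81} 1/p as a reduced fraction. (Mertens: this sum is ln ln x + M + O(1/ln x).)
Σ 1/p = 5692733621468679832887230172131/3217644767340672907899084554130

π(81) = 22, so the primes ≤ 81 are [2, 3, 5, 7, 11, 13, 17, 19, 23, 29, 31, 37, 41, 43, 47, 53, 59, 61, 67, 71, 73, 79]. Summing 1/p over these primes: 5692733621468679832887230172131/3217644767340672907899084554130 ≈ 1.7692. Mertens estimate ln ln(81) + 0.2615 ≈ 1.7418.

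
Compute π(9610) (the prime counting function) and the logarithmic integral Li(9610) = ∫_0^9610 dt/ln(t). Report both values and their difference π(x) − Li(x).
π(9610) = 1185;  Li(9610) ≈ 1203.70;  π(x) − Li(x) ≈ -18.70.

Direct count of primes ≤ 9610 gives π(9610) = 1185. Numerical evaluation of the logarithmic integral gives Li(9610) ≈ 1203.70. The difference π(x) − Li(x) ≈ -18.70 is typically negative for small/moderate x (Li(x) overestimates), though Littlewood's theorem shows this sign changes infinitely often.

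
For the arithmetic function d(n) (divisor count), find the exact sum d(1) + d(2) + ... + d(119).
Σ_{n ≤ 119} d(n) = 586

Compute d(n) for each 1 ≤ n ≤ 119: d(1) = 1, d(2) = 2, d(3) = 2, d(4) = 3, d(5) = 2, d(6) = 4, d(7) = 2, d(8) = 4, d(9) = 3, d(10) = 4, d(11) = 2, d(12) = 6, d(13) = 2, d(14) = 4, d(15) = 4, d(16) = 5, d(17) = 2, d(18) = 6, d(19) = 2, d(20) = 6, d(21) = 4, d(22) = 4, d(23) = 2, d(24) = 8, d(25) = 3, d(26) = 4, d(27) = 4, d(28) = 6, d(29) = 2, d(30) = 8, d(31) = 2, d(32) = 6, d(33) = 4, d(34) = 4, d(35) = 4, d(36) = 9, d(37) = 2, d(38) = 4, d(39) = 4, d(40) = 8, d(41) = 2, d(42) = 8, d(43) = 2, d(44) = 6, d(45) = 6, d(46) = 4, d(47) = 2, d(48) = 10, d(49) = 3, d(50) = 6, d(51) = 4, d(52) = 6, d(53) = 2, d(54) = 8, d(55) = 4, d(56) = 8, d(57) = 4, d(58) = 4, d(59) = 2, d(60) = 12, d(61) = 2, d(62) = 4, d(63) = 6, d(64) = 7, d(65) = 4, d(66) = 8, d(67) = 2, d(68) = 6, d(69) = 4, d(70) = 8, d(71) = 2, d(72) = 12, d(73) = 2, d(74) = 4, d(75) = 6, d(76) = 6, d(77) = 4, d(78) = 8, d(79) = 2, d(80) = 10, d(81) = 5, d(82) = 4, d(83) = 2, d(84) = 12, d(85) = 4, d(86) = 4, d(87) = 4, d(88) = 8, d(89) = 2, d(90) = 12, d(91) = 4, d(92) = 6, d(93) = 4, d(94) = 4, d(95) = 4, d(96) = 12, d(97) = 2, d(98) = 6, d(99) = 6, d(100) = 9, d(101) = 2, d(102) = 8, d(103) = 2, d(104) = 8, d(105) = 8, d(106) = 4, d(107) = 2, d(108) = 12, d(109) = 2, d(110) = 8, d(111) = 4, d(112) = 10, d(113) = 2, d(114) = 8, d(115) = 4, d(116) = 6, d(117) = 6, d(118) = 4, d(119) = 4. Summing all 119 values: 586. (Dirichlet's divisor formula: Σ_{n ≤ x} d(n) = x ln(x) + (2γ − 1) x + O(√x). For x = 119, the asymptotic estimate is ≈ 587.09.)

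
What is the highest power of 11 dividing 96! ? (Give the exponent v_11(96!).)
v_11(96!) = 8

Legendre's formula: v_p(n!) = Σ_{k ≥ 1} ⌊n / p^k⌋. For p = 11, n = 96, the terms are:
  ⌊96/11^1⌋ = ⌊96/11⌋ = 8
(the next term ⌊96/11^2⌋ = 0, terminating the sum). Summing: v_11(96!) = 8 = 8.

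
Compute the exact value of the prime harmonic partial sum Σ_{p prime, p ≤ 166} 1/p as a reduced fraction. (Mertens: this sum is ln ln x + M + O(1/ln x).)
Σ 1/p = 10988187442690106858194788089546541159451476081371138484805233167/5766152219975951659023630035336134306565384015606066319856068810

π(166) = 38, so the primes ≤ 166 are [2, 3, 5, 7, 11, 13, 17, 19, 23, 29, 31, 37, 41, 43, 47, 53, 59, 61, 67, 71, 73, 79, 83, 89, 97, 101, 103, 107, 109, 113, 127, 131, 137, 139, 149, 151, 157, 163]. Summing 1/p over these primes: 10988187442690106858194788089546541159451476081371138484805233167/5766152219975951659023630035336134306565384015606066319856068810 ≈ 1.9056. Mertens estimate ln ln(166) + 0.2615 ≈ 1.8931.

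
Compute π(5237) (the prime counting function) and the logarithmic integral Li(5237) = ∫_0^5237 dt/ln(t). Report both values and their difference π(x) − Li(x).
π(5237) = 697;  Li(5237) ≈ 712.03;  π(x) − Li(x) ≈ -15.03.

Direct count of primes ≤ 5237 gives π(5237) = 697. Numerical evaluation of the logarithmic integral gives Li(5237) ≈ 712.03. The difference π(x) − Li(x) ≈ -15.03 is typically negative for small/moderate x (Li(x) overestimates), though Littlewood's theorem shows this sign changes infinitely often.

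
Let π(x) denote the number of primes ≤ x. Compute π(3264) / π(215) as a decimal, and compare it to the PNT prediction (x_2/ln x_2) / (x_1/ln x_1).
π(3264)/π(215) = 461/47 ≈ 9.8085;  PNT prediction ≈ 10.0775.

π(215) = 47 and π(3264) = 461, so π(3264)/π(215) ≈ 9.8085. The PNT-predicted ratio is (3264/ln(3264)) / (215/ln(215)) ≈ 10.0775. The two agree to within a few percent, as expected.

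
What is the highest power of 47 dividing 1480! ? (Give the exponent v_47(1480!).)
v_47(1480!) = 31

Legendre's formula: v_p(n!) = Σ_{k ≥ 1} ⌊n / p^k⌋. For p = 47, n = 1480, the terms are:
  ⌊1480/47^1⌋ = ⌊1480/47⌋ = 31
(the next term ⌊1480/47^2⌋ = 0, terminating the sum). Summing: v_47(1480!) = 31 = 31.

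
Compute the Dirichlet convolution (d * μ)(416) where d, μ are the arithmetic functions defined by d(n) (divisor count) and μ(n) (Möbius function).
(d * μ)(416) = 1

Divisors of 416: [1, 2, 4, 8, 13, 16, 26, 32, 52, 104, 208, 416]. For each d | 416:
  d = 1: d(1) · μ(416/1) = 1 · 0 = 0
  d = 2: d(2) · μ(416/2) = 2 · 0 = 0
  d = 4: d(4) · μ(416/4) = 3 · 0 = 0
  d = 8: d(8) · μ(416/8) = 4 · 0 = 0
  d = 13: d(13) · μ(416/13) = 2 · 0 = 0
  d = 16: d(16) · μ(416/16) = 5 · 1 = 5
  d = 26: d(26) · μ(416/26) = 4 · 0 = 0
  d = 32: d(32) · μ(416/32) = 6 · -1 = -6
  d = 52: d(52) · μ(416/52) = 6 · 0 = 0
  d = 104: d(104) · μ(416/104) = 8 · 0 = 0
  d = 208: d(208) · μ(416/208) = 10 · -1 = -10
  d = 416: d(416) · μ(416/416) = 12 · 1 = 12
Summing: (d * μ)(416) = 0 + 0 + 0 + 0 + 0 + 5 + 0 + -6 + 0 + 0 + -10 + 12 = 1.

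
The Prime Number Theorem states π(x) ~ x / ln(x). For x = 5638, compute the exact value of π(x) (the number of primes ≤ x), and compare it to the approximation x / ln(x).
π(5638) = 739;  x/ln(x) ≈ 652.75;  relative error ≈ 11.67%.

Directly count primes up to 5638: π(5638) = 739. The PNT approximation gives 5638/ln(5638) ≈ 5638/8.63728 ≈ 652.75. Relative error (π(x) − x/ln(x)) / π(x) ≈ 11.67%; the approximation is known to undercount slightly (Li(x) is a better estimate).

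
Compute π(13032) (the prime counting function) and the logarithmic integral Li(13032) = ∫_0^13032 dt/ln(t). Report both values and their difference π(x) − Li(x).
π(13032) = 1551;  Li(13032) ≈ 1570.49;  π(x) − Li(x) ≈ -19.49.

Direct count of primes ≤ 13032 gives π(13032) = 1551. Numerical evaluation of the logarithmic integral gives Li(13032) ≈ 1570.49. The difference π(x) − Li(x) ≈ -19.49 is typically negative for small/moderate x (Li(x) overestimates), though Littlewood's theorem shows this sign changes infinitely often.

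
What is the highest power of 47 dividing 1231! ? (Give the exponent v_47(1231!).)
v_47(1231!) = 26

Legendre's formula: v_p(n!) = Σ_{k ≥ 1} ⌊n / p^k⌋. For p = 47, n = 1231, the terms are:
  ⌊1231/47^1⌋ = ⌊1231/47⌋ = 26
(the next term ⌊1231/47^2⌋ = 0, terminating the sum). Summing: v_47(1231!) = 26 = 26.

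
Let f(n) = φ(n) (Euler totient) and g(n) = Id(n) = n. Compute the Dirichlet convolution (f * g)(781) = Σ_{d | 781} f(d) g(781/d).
(φ * Id)(781) = 2961

Divisors of 781: [1, 11, 71, 781]. For each d | 781:
  d = 1: φ(1) · Id(781/1) = 1 · 781 = 781
  d = 11: φ(11) · Id(781/11) = 10 · 71 = 710
  d = 71: φ(71) · Id(781/71) = 70 · 11 = 770
  d = 781: φ(781) · Id(781/781) = 700 · 1 = 700
Summing: (φ * Id)(781) = 781 + 710 + 770 + 700 = 2961.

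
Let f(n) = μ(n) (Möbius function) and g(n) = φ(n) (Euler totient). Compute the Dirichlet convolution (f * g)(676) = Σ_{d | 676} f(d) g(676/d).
(μ * φ)(676) = 144

Divisors of 676: [1, 2, 4, 13, 26, 52, 169, 338, 676]. For each d | 676:
  d = 1: μ(1) · φ(676/1) = 1 · 312 = 312
  d = 2: μ(2) · φ(676/2) = -1 · 156 = -156
  d = 4: μ(4) · φ(676/4) = 0 · 156 = 0
  d = 13: μ(13) · φ(676/13) = -1 · 24 = -24
  d = 26: μ(26) · φ(676/26) = 1 · 12 = 12
  d = 52: μ(52) · φ(676/52) = 0 · 12 = 0
  d = 169: μ(169) · φ(676/169) = 0 · 2 = 0
  d = 338: μ(338) · φ(676/338) = 0 · 1 = 0
  d = 676: μ(676) · φ(676/676) = 0 · 1 = 0
Summing: (μ * φ)(676) = 312 + -156 + 0 + -24 + 12 + 0 + 0 + 0 + 0 = 144.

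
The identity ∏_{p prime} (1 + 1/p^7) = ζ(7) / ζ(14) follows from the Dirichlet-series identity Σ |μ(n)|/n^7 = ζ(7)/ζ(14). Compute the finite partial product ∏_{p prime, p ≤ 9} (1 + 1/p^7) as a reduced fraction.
∏ = 31528037707363/31268898281250

The primes p ≤ 9 are [2, 3, 5, 7]. For each, (1 + 1/p^7) = (p^7 + 1)/p^7. Multiplying these fractions over p ∈ [2, 3, 5, 7] gives 31528037707363/31268898281250. (In the limit P → ∞ this tends to ζ(7)/ζ(14).)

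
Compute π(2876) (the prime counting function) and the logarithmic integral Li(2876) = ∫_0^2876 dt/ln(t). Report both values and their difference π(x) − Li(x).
π(2876) = 416;  Li(2876) ≈ 427.23;  π(x) − Li(x) ≈ -11.23.

Direct count of primes ≤ 2876 gives π(2876) = 416. Numerical evaluation of the logarithmic integral gives Li(2876) ≈ 427.23. The difference π(x) − Li(x) ≈ -11.23 is typically negative for small/moderate x (Li(x) overestimates), though Littlewood's theorem shows this sign changes infinitely often.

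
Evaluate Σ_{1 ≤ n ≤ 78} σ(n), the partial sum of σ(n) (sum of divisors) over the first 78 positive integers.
Σ_{n ≤ 78} σ(n) = 5048

Compute σ(n) for each 1 ≤ n ≤ 78: σ(1) = 1, σ(2) = 3, σ(3) = 4, σ(4) = 7, σ(5) = 6, σ(6) = 12, σ(7) = 8, σ(8) = 15, σ(9) = 13, σ(10) = 18, σ(11) = 12, σ(12) = 28, σ(13) = 14, σ(14) = 24, σ(15) = 24, σ(16) = 31, σ(17) = 18, σ(18) = 39, σ(19) = 20, σ(20) = 42, σ(21) = 32, σ(22) = 36, σ(23) = 24, σ(24) = 60, σ(25) = 31, σ(26) = 42, σ(27) = 40, σ(28) = 56, σ(29) = 30, σ(30) = 72, σ(31) = 32, σ(32) = 63, σ(33) = 48, σ(34) = 54, σ(35) = 48, σ(36) = 91, σ(37) = 38, σ(38) = 60, σ(39) = 56, σ(40) = 90, σ(41) = 42, σ(42) = 96, σ(43) = 44, σ(44) = 84, σ(45) = 78, σ(46) = 72, σ(47) = 48, σ(48) = 124, σ(49) = 57, σ(50) = 93, σ(51) = 72, σ(52) = 98, σ(53) = 54, σ(54) = 120, σ(55) = 72, σ(56) = 120, σ(57) = 80, σ(58) = 90, σ(59) = 60, σ(60) = 168, σ(61) = 62, σ(62) = 96, σ(63) = 104, σ(64) = 127, σ(65) = 84, σ(66) = 144, σ(67) = 68, σ(68) = 126, σ(69) = 96, σ(70) = 144, σ(71) = 72, σ(72) = 195, σ(73) = 74, σ(74) = 114, σ(75) = 124, σ(76) = 140, σ(77) = 96, σ(78) = 168. Summing all 78 values: 5048. (Average order: Σ_{n ≤ x} σ(n) ~ (π²/12) x². For x = 78, (π²/12)·78² ≈ 5003.89.)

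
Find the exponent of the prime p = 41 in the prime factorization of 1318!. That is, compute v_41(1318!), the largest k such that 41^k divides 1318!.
v_41(1318!) = 32

Legendre's formula: v_p(n!) = Σ_{k ≥ 1} ⌊n / p^k⌋. For p = 41, n = 1318, the terms are:
  ⌊1318/41^1⌋ = ⌊1318/41⌋ = 32
(the next term ⌊1318/41^2⌋ = 0, terminating the sum). Summing: v_41(1318!) = 32 = 32.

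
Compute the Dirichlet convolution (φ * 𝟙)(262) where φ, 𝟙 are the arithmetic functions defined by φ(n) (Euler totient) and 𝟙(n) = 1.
(φ * 𝟙)(262) = 262

Divisors of 262: [1, 2, 131, 262]. For each d | 262:
  d = 1: φ(1) · 𝟙(262/1) = 1 · 1 = 1
  d = 2: φ(2) · 𝟙(262/2) = 1 · 1 = 1
  d = 131: φ(131) · 𝟙(262/131) = 130 · 1 = 130
  d = 262: φ(262) · 𝟙(262/262) = 130 · 1 = 130
Summing: (φ * 𝟙)(262) = 1 + 1 + 130 + 130 = 262.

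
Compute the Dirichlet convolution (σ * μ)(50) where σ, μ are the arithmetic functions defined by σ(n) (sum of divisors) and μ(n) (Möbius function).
(σ * μ)(50) = 50

Divisors of 50: [1, 2, 5, 10, 25, 50]. For each d | 50:
  d = 1: σ(1) · μ(50/1) = 1 · 0 = 0
  d = 2: σ(2) · μ(50/2) = 3 · 0 = 0
  d = 5: σ(5) · μ(50/5) = 6 · 1 = 6
  d = 10: σ(10) · μ(50/10) = 18 · -1 = -18
  d = 25: σ(25) · μ(50/25) = 31 · -1 = -31
  d = 50: σ(50) · μ(50/50) = 93 · 1 = 93
Summing: (σ * μ)(50) = 0 + 0 + 6 + -18 + -31 + 93 = 50.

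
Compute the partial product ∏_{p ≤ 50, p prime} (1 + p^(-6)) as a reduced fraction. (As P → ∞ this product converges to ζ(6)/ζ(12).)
∏ = 862155056480201047883460386910418315829132841121015872043175453729006428800800000/847666095717512475523225986389496867701830685289319692004055511811488189213173229

The primes p ≤ 50 are [2, 3, 5, 7, 11, 13, 17, 19, 23, 29, 31, 37, 41, 43, 47]. For each, (1 + 1/p^6) = (p^6 + 1)/p^6. Multiplying these fractions over p ∈ [2, 3, 5, 7, 11, 13, 17, 19, 23, 29, 31, 37, 41, 43, 47] gives 862155056480201047883460386910418315829132841121015872043175453729006428800800000/847666095717512475523225986389496867701830685289319692004055511811488189213173229. (In the limit P → ∞ this tends to ζ(6)/ζ(12).)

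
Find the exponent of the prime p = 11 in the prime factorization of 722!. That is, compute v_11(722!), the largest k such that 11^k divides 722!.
v_11(722!) = 70

Legendre's formula: v_p(n!) = Σ_{k ≥ 1} ⌊n / p^k⌋. For p = 11, n = 722, the terms are:
  ⌊722/11^1⌋ = ⌊722/11⌋ = 65
  ⌊722/11^2⌋ = ⌊722/121⌋ = 5
(the next term ⌊722/11^3⌋ = 0, terminating the sum). Summing: v_11(722!) = 65 + 5 = 70.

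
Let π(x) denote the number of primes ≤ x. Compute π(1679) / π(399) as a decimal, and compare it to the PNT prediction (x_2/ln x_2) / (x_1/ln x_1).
π(1679)/π(399) = 263/78 ≈ 3.3718;  PNT prediction ≈ 3.3937.

π(399) = 78 and π(1679) = 263, so π(1679)/π(399) ≈ 3.3718. The PNT-predicted ratio is (1679/ln(1679)) / (399/ln(399)) ≈ 3.3937. The two agree to within a few percent, as expected.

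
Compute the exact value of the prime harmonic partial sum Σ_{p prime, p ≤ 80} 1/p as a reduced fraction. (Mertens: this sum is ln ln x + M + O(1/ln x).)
Σ 1/p = 5692733621468679832887230172131/3217644767340672907899084554130

π(80) = 22, so the primes ≤ 80 are [2, 3, 5, 7, 11, 13, 17, 19, 23, 29, 31, 37, 41, 43, 47, 53, 59, 61, 67, 71, 73, 79]. Summing 1/p over these primes: 5692733621468679832887230172131/3217644767340672907899084554130 ≈ 1.7692. Mertens estimate ln ln(80) + 0.2615 ≈ 1.7390.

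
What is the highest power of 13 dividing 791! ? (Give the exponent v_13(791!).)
v_13(791!) = 64

Legendre's formula: v_p(n!) = Σ_{k ≥ 1} ⌊n / p^k⌋. For p = 13, n = 791, the terms are:
  ⌊791/13^1⌋ = ⌊791/13⌋ = 60
  ⌊791/13^2⌋ = ⌊791/169⌋ = 4
(the next term ⌊791/13^3⌋ = 0, terminating the sum). Summing: v_13(791!) = 60 + 4 = 64.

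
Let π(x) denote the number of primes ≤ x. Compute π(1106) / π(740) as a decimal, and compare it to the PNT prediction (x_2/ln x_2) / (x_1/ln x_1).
π(1106)/π(740) = 185/131 ≈ 1.4122;  PNT prediction ≈ 1.4089.

π(740) = 131 and π(1106) = 185, so π(1106)/π(740) ≈ 1.4122. The PNT-predicted ratio is (1106/ln(1106)) / (740/ln(740)) ≈ 1.4089. The two agree to within a few percent, as expected.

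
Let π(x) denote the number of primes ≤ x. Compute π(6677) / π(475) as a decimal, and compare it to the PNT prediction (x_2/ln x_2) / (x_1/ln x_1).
π(6677)/π(475) = 860/91 ≈ 9.4505;  PNT prediction ≈ 9.8379.

π(475) = 91 and π(6677) = 860, so π(6677)/π(475) ≈ 9.4505. The PNT-predicted ratio is (6677/ln(6677)) / (475/ln(475)) ≈ 9.8379. The two agree to within a few percent, as expected.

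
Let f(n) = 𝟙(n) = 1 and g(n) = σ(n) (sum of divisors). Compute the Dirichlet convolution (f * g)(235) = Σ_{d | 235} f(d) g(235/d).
(𝟙 * σ)(235) = 343

Divisors of 235: [1, 5, 47, 235]. For each d | 235:
  d = 1: 𝟙(1) · σ(235/1) = 1 · 288 = 288
  d = 5: 𝟙(5) · σ(235/5) = 1 · 48 = 48
  d = 47: 𝟙(47) · σ(235/47) = 1 · 6 = 6
  d = 235: 𝟙(235) · σ(235/235) = 1 · 1 = 1
Summing: (𝟙 * σ)(235) = 288 + 48 + 6 + 1 = 343.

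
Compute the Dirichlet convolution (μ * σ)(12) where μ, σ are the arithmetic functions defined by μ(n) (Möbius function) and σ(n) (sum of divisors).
(μ * σ)(12) = 12

Divisors of 12: [1, 2, 3, 4, 6, 12]. For each d | 12:
  d = 1: μ(1) · σ(12/1) = 1 · 28 = 28
  d = 2: μ(2) · σ(12/2) = -1 · 12 = -12
  d = 3: μ(3) · σ(12/3) = -1 · 7 = -7
  d = 4: μ(4) · σ(12/4) = 0 · 4 = 0
  d = 6: μ(6) · σ(12/6) = 1 · 3 = 3
  d = 12: μ(12) · σ(12/12) = 0 · 1 = 0
Summing: (μ * σ)(12) = 28 + -12 + -7 + 0 + 3 + 0 = 12.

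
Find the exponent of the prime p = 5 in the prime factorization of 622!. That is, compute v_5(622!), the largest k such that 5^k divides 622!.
v_5(622!) = 152

Legendre's formula: v_p(n!) = Σ_{k ≥ 1} ⌊n / p^k⌋. For p = 5, n = 622, the terms are:
  ⌊622/5^1⌋ = ⌊622/5⌋ = 124
  ⌊622/5^2⌋ = ⌊622/25⌋ = 24
  ⌊622/5^3⌋ = ⌊622/125⌋ = 4
(the next term ⌊622/5^4⌋ = 0, terminating the sum). Summing: v_5(622!) = 124 + 24 + 4 = 152.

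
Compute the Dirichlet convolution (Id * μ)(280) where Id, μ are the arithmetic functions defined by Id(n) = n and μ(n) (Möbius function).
(Id * μ)(280) = 96

Divisors of 280: [1, 2, 4, 5, 7, 8, 10, 14, 20, 28, 35, 40, 56, 70, 140, 280]. For each d | 280:
  d = 1: Id(1) · μ(280/1) = 1 · 0 = 0
  d = 2: Id(2) · μ(280/2) = 2 · 0 = 0
  d = 4: Id(4) · μ(280/4) = 4 · -1 = -4
  d = 5: Id(5) · μ(280/5) = 5 · 0 = 0
  d = 7: Id(7) · μ(280/7) = 7 · 0 = 0
  d = 8: Id(8) · μ(280/8) = 8 · 1 = 8
  d = 10: Id(10) · μ(280/10) = 10 · 0 = 0
  d = 14: Id(14) · μ(280/14) = 14 · 0 = 0
  d = 20: Id(20) · μ(280/20) = 20 · 1 = 20
  d = 28: Id(28) · μ(280/28) = 28 · 1 = 28
  d = 35: Id(35) · μ(280/35) = 35 · 0 = 0
  d = 40: Id(40) · μ(280/40) = 40 · -1 = -40
  d = 56: Id(56) · μ(280/56) = 56 · -1 = -56
  d = 70: Id(70) · μ(280/70) = 70 · 0 = 0
  d = 140: Id(140) · μ(280/140) = 140 · -1 = -140
  d = 280: Id(280) · μ(280/280) = 280 · 1 = 280
Summing: (Id * μ)(280) = 0 + 0 + -4 + 0 + 0 + 8 + 0 + 0 + 20 + 28 + 0 + -40 + -56 + 0 + -140 + 280 = 96.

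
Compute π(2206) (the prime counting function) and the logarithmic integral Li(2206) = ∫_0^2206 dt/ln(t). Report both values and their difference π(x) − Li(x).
π(2206) = 328;  Li(2206) ≈ 341.74;  π(x) − Li(x) ≈ -13.74.

Direct count of primes ≤ 2206 gives π(2206) = 328. Numerical evaluation of the logarithmic integral gives Li(2206) ≈ 341.74. The difference π(x) − Li(x) ≈ -13.74 is typically negative for small/moderate x (Li(x) overestimates), though Littlewood's theorem shows this sign changes infinitely often.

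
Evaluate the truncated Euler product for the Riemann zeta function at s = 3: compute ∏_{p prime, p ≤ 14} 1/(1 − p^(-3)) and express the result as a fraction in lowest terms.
∏ = 39364325/32767248

The primes p ≤ 14 are [2, 3, 5, 7, 11, 13]. For each prime, (1 − 1/p^3)^(-1) = p^3 / (p^3 − 1). The product is (1 − 1/2^3)^(-1), (1 − 1/3^3)^(-1), (1 − 1/5^3)^(-1), (1 − 1/7^3)^(-1), (1 − 1/11^3)^(-1), (1 − 1/13^3)^(-1) = ∏ p^3 / (p^3 − 1) = 39364325/32767248.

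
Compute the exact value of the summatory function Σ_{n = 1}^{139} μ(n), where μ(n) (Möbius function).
Σ_{n ≤ 139} μ(n) = -4

Compute μ(n) for each 1 ≤ n ≤ 139: μ(1) = 1, μ(2) = -1, μ(3) = -1, μ(4) = 0, μ(5) = -1, μ(6) = 1, μ(7) = -1, μ(8) = 0, μ(9) = 0, μ(10) = 1, μ(11) = -1, μ(12) = 0, μ(13) = -1, μ(14) = 1, μ(15) = 1, μ(16) = 0, μ(17) = -1, μ(18) = 0, μ(19) = -1, μ(20) = 0, μ(21) = 1, μ(22) = 1, μ(23) = -1, μ(24) = 0, μ(25) = 0, μ(26) = 1, μ(27) = 0, μ(28) = 0, μ(29) = -1, μ(30) = -1, μ(31) = -1, μ(32) = 0, μ(33) = 1, μ(34) = 1, μ(35) = 1, μ(36) = 0, μ(37) = -1, μ(38) = 1, μ(39) = 1, μ(40) = 0, μ(41) = -1, μ(42) = -1, μ(43) = -1, μ(44) = 0, μ(45) = 0, μ(46) = 1, μ(47) = -1, μ(48) = 0, μ(49) = 0, μ(50) = 0, μ(51) = 1, μ(52) = 0, μ(53) = -1, μ(54) = 0, μ(55) = 1, μ(56) = 0, μ(57) = 1, μ(58) = 1, μ(59) = -1, μ(60) = 0, μ(61) = -1, μ(62) = 1, μ(63) = 0, μ(64) = 0, μ(65) = 1, μ(66) = -1, μ(67) = -1, μ(68) = 0, μ(69) = 1, μ(70) = -1, μ(71) = -1, μ(72) = 0, μ(73) = -1, μ(74) = 1, μ(75) = 0, μ(76) = 0, μ(77) = 1, μ(78) = -1, μ(79) = -1, μ(80) = 0, μ(81) = 0, μ(82) = 1, μ(83) = -1, μ(84) = 0, μ(85) = 1, μ(86) = 1, μ(87) = 1, μ(88) = 0, μ(89) = -1, μ(90) = 0, μ(91) = 1, μ(92) = 0, μ(93) = 1, μ(94) = 1, μ(95) = 1, μ(96) = 0, μ(97) = -1, μ(98) = 0, μ(99) = 0, μ(100) = 0, μ(101) = -1, μ(102) = -1, μ(103) = -1, μ(104) = 0, μ(105) = -1, μ(106) = 1, μ(107) = -1, μ(108) = 0, μ(109) = -1, μ(110) = -1, μ(111) = 1, μ(112) = 0, μ(113) = -1, μ(114) = -1, μ(115) = 1, μ(116) = 0, μ(117) = 0, μ(118) = 1, μ(119) = 1, μ(120) = 0, μ(121) = 0, μ(122) = 1, μ(123) = 1, μ(124) = 0, μ(125) = 0, μ(126) = 0, μ(127) = -1, μ(128) = 0, μ(129) = 1, μ(130) = -1, μ(131) = -1, μ(132) = 0, μ(133) = 1, μ(134) = 1, μ(135) = 0, μ(136) = 0, μ(137) = -1, μ(138) = -1, μ(139) = -1. Summing all 139 values: -4. (Mertens function M(x) = Σ_{n ≤ x} μ(n); on average M(x) should be small (PNT ⟺ M(x) = o(x)).)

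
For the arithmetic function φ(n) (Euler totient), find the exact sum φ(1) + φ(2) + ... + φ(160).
Σ_{n ≤ 160} φ(n) = 7806

Compute φ(n) for each 1 ≤ n ≤ 160: φ(1) = 1, φ(2) = 1, φ(3) = 2, φ(4) = 2, φ(5) = 4, φ(6) = 2, φ(7) = 6, φ(8) = 4, φ(9) = 6, φ(10) = 4, φ(11) = 10, φ(12) = 4, φ(13) = 12, φ(14) = 6, φ(15) = 8, φ(16) = 8, φ(17) = 16, φ(18) = 6, φ(19) = 18, φ(20) = 8, φ(21) = 12, φ(22) = 10, φ(23) = 22, φ(24) = 8, φ(25) = 20, φ(26) = 12, φ(27) = 18, φ(28) = 12, φ(29) = 28, φ(30) = 8, φ(31) = 30, φ(32) = 16, φ(33) = 20, φ(34) = 16, φ(35) = 24, φ(36) = 12, φ(37) = 36, φ(38) = 18, φ(39) = 24, φ(40) = 16, φ(41) = 40, φ(42) = 12, φ(43) = 42, φ(44) = 20, φ(45) = 24, φ(46) = 22, φ(47) = 46, φ(48) = 16, φ(49) = 42, φ(50) = 20, φ(51) = 32, φ(52) = 24, φ(53) = 52, φ(54) = 18, φ(55) = 40, φ(56) = 24, φ(57) = 36, φ(58) = 28, φ(59) = 58, φ(60) = 16, φ(61) = 60, φ(62) = 30, φ(63) = 36, φ(64) = 32, φ(65) = 48, φ(66) = 20, φ(67) = 66, φ(68) = 32, φ(69) = 44, φ(70) = 24, φ(71) = 70, φ(72) = 24, φ(73) = 72, φ(74) = 36, φ(75) = 40, φ(76) = 36, φ(77) = 60, φ(78) = 24, φ(79) = 78, φ(80) = 32, φ(81) = 54, φ(82) = 40, φ(83) = 82, φ(84) = 24, φ(85) = 64, φ(86) = 42, φ(87) = 56, φ(88) = 40, φ(89) = 88, φ(90) = 24, φ(91) = 72, φ(92) = 44, φ(93) = 60, φ(94) = 46, φ(95) = 72, φ(96) = 32, φ(97) = 96, φ(98) = 42, φ(99) = 60, φ(100) = 40, φ(101) = 100, φ(102) = 32, φ(103) = 102, φ(104) = 48, φ(105) = 48, φ(106) = 52, φ(107) = 106, φ(108) = 36, φ(109) = 108, φ(110) = 40, φ(111) = 72, φ(112) = 48, φ(113) = 112, φ(114) = 36, φ(115) = 88, φ(116) = 56, φ(117) = 72, φ(118) = 58, φ(119) = 96, φ(120) = 32, φ(121) = 110, φ(122) = 60, φ(123) = 80, φ(124) = 60, φ(125) = 100, φ(126) = 36, φ(127) = 126, φ(128) = 64, φ(129) = 84, φ(130) = 48, φ(131) = 130, φ(132) = 40, φ(133) = 108, φ(134) = 66, φ(135) = 72, φ(136) = 64, φ(137) = 136, φ(138) = 44, φ(139) = 138, φ(140) = 48, φ(141) = 92, φ(142) = 70, φ(143) = 120, φ(144) = 48, φ(145) = 112, φ(146) = 72, φ(147) = 84, φ(148) = 72, φ(149) = 148, φ(150) = 40, φ(151) = 150, φ(152) = 72, φ(153) = 96, φ(154) = 60, φ(155) = 120, φ(156) = 48, φ(157) = 156, φ(158) = 78, φ(159) = 104, φ(160) = 64. Summing all 160 values: 7806. (Average order: Σ_{n ≤ x} φ(n) ~ (3/π²) x². For x = 160, (3/π²)·160² ≈ 7781.47.)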